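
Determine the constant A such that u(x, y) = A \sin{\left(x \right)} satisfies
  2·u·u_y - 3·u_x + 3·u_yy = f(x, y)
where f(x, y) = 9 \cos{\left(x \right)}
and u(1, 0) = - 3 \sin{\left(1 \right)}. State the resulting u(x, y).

Answer: u(x, y) = - 3 \sin{\left(x \right)}

Derivation:
Substitute the ansatz u = A \sin{\left(x \right)} into the left-hand side.
Derivatives of the ansatz:
  u_y = 0
  u_x = A \cos{\left(x \right)}
  u_yy = 0
Term by term:
  2·u·u_y = 0
  -3·u_x = - 3 A \cos{\left(x \right)}
  3·u_yy = 0
So the left-hand side equals
  - 3 A \cos{\left(x \right)}
This must equal f(x, y) = 9 \cos{\left(x \right)} identically.
Matching coefficients of the independent functions:
  [\cos{\left(x \right)}]:  - 3 A = 9
Solving: A = -3.
Check against the point condition:
  u(1, 0) = - 3 \sin{\left(1 \right)}  ⟹  A \sin{\left(1 \right)} = - 3 \sin{\left(1 \right)}  ✓
Hence u(x, y) = - 3 \sin{\left(x \right)}.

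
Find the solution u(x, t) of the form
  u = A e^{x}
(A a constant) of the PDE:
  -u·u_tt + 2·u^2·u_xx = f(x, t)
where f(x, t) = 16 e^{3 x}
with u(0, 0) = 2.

Substitute the ansatz u = A e^{x} into the left-hand side.
Derivatives of the ansatz:
  u_tt = 0
  u_xx = A e^{x}
Term by term:
  -u·u_tt = 0
  2·u^2·u_xx = 2 A^{3} e^{3 x}
So the left-hand side equals
  2 A^{3} e^{3 x}
This must equal f(x, t) = 16 e^{3 x} identically.
Matching coefficients of the independent functions:
  [e^{3 x}]:  2 A^{3} = 16
Solving: A = 2.
Check against the point condition:
  u(0, 0) = 2  ⟹  A = 2  ✓
Hence u(x, t) = 2 e^{x}.

Answer: u(x, t) = 2 e^{x}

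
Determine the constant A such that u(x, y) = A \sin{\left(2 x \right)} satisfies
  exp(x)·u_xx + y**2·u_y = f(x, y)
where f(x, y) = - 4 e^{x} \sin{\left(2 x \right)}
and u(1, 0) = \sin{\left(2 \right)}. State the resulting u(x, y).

Answer: u(x, y) = \sin{\left(2 x \right)}

Derivation:
Substitute the ansatz u = A \sin{\left(2 x \right)} into the left-hand side.
Derivatives of the ansatz:
  u_xx = - 4 A \sin{\left(2 x \right)}
  u_y = 0
Term by term:
  exp(x)·u_xx = - 4 A e^{x} \sin{\left(2 x \right)}
  y**2·u_y = 0
So the left-hand side equals
  - 4 A e^{x} \sin{\left(2 x \right)}
This must equal f(x, y) = - 4 e^{x} \sin{\left(2 x \right)} identically.
Matching coefficients of the independent functions:
  [e^{x} \sin{\left(2 x \right)}]:  - 4 A = -4
Solving: A = 1.
Check against the point condition:
  u(1, 0) = \sin{\left(2 \right)}  ⟹  A \sin{\left(2 \right)} = \sin{\left(2 \right)}  ✓
Hence u(x, y) = \sin{\left(2 x \right)}.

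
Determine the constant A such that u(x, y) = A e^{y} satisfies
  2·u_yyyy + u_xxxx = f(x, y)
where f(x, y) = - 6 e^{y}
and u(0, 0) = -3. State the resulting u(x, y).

Substitute the ansatz u = A e^{y} into the left-hand side.
Derivatives of the ansatz:
  u_yyyy = A e^{y}
  u_xxxx = 0
Term by term:
  2·u_yyyy = 2 A e^{y}
  u_xxxx = 0
So the left-hand side equals
  2 A e^{y}
This must equal f(x, y) = - 6 e^{y} identically.
Matching coefficients of the independent functions:
  [e^{y}]:  2 A = -6
Solving: A = -3.
Check against the point condition:
  u(0, 0) = -3  ⟹  A = -3  ✓
Hence u(x, y) = - 3 e^{y}.

Answer: u(x, y) = - 3 e^{y}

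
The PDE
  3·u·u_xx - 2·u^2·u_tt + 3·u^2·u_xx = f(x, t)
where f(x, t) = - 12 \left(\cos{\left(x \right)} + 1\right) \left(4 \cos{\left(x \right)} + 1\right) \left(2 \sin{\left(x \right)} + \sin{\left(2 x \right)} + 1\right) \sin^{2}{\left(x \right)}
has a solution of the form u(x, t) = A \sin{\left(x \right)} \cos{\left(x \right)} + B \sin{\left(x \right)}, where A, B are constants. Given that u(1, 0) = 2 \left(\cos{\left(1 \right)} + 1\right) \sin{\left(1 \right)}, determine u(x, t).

Substitute the ansatz u = A \sin{\left(x \right)} \cos{\left(x \right)} + B \sin{\left(x \right)} into the left-hand side.
Derivatives of the ansatz:
  u_xx = - 4 A \sin{\left(x \right)} \cos{\left(x \right)} - B \sin{\left(x \right)}
  u_tt = 0
Term by term:
  3·u·u_xx = - 12 A^{2} \sin^{2}{\left(x \right)} \cos^{2}{\left(x \right)} - 15 A B \sin^{2}{\left(x \right)} \cos{\left(x \right)} - 3 B^{2} \sin^{2}{\left(x \right)}
  -2·u^2·u_tt = 0
  3·u^2·u_xx = - 12 A^{3} \sin^{3}{\left(x \right)} \cos^{3}{\left(x \right)} - 27 A^{2} B \sin^{3}{\left(x \right)} \cos^{2}{\left(x \right)} - 18 A B^{2} \sin^{3}{\left(x \right)} \cos{\left(x \right)} - 3 B^{3} \sin^{3}{\left(x \right)}
So the left-hand side equals
  - 12 A^{3} \sin^{3}{\left(x \right)} \cos^{3}{\left(x \right)} - 27 A^{2} B \sin^{3}{\left(x \right)} \cos^{2}{\left(x \right)} - 12 A^{2} \sin^{2}{\left(x \right)} \cos^{2}{\left(x \right)} - 18 A B^{2} \sin^{3}{\left(x \right)} \cos{\left(x \right)} - 15 A B \sin^{2}{\left(x \right)} \cos{\left(x \right)} - 3 B^{3} \sin^{3}{\left(x \right)} - 3 B^{2} \sin^{2}{\left(x \right)}
This must equal f(x, t) identically; expanded, f = - 96 \sin^{3}{\left(x \right)} \cos^{3}{\left(x \right)} - 216 \sin^{3}{\left(x \right)} \cos^{2}{\left(x \right)} - 144 \sin^{3}{\left(x \right)} \cos{\left(x \right)} - 24 \sin^{3}{\left(x \right)} - 48 \sin^{2}{\left(x \right)} \cos^{2}{\left(x \right)} - 60 \sin^{2}{\left(x \right)} \cos{\left(x \right)} - 12 \sin^{2}{\left(x \right)}.
Matching coefficients of the independent functions:
  [\sin^{2}{\left(x \right)} \cos{\left(x \right)}]:  - 15 A B = -60
  [\sin^{2}{\left(x \right)} \cos^{2}{\left(x \right)}]:  - 12 A^{2} = -48
  [\sin^{3}{\left(x \right)} \cos{\left(x \right)}]:  - 18 A B^{2} = -144
  [\sin^{3}{\left(x \right)} \cos^{2}{\left(x \right)}]:  - 27 A^{2} B = -216
  [\sin^{3}{\left(x \right)} \cos^{3}{\left(x \right)}]:  - 12 A^{3} = -96
  [\sin^{2}{\left(x \right)}]:  - 3 B^{2} = -12
  [\sin^{3}{\left(x \right)}]:  - 3 B^{3} = -24
Solving: A = 2, B = 2.
Check against the point condition:
  u(1, 0) = 2 \left(\cos{\left(1 \right)} + 1\right) \sin{\left(1 \right)}  ⟹  A \sin{\left(1 \right)} \cos{\left(1 \right)} + B \sin{\left(1 \right)} = 2 \left(\cos{\left(1 \right)} + 1\right) \sin{\left(1 \right)}  ✓
Hence u(x, t) = 2 \sin{\left(x \right)} \cos{\left(x \right)} + 2 \sin{\left(x \right)}.

Answer: u(x, t) = 2 \sin{\left(x \right)} \cos{\left(x \right)} + 2 \sin{\left(x \right)}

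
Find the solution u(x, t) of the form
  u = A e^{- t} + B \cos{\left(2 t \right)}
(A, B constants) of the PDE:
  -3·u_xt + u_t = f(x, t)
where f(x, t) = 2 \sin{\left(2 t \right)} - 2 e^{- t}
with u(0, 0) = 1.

Substitute the ansatz u = A e^{- t} + B \cos{\left(2 t \right)} into the left-hand side.
Derivatives of the ansatz:
  u_xt = 0
  u_t = - A e^{- t} - 2 B \sin{\left(2 t \right)}
Term by term:
  -3·u_xt = 0
  u_t = - A e^{- t} - 2 B \sin{\left(2 t \right)}
So the left-hand side equals
  - A e^{- t} - 2 B \sin{\left(2 t \right)}
This must equal f(x, t) = 2 \sin{\left(2 t \right)} - 2 e^{- t} identically.
Matching coefficients of the independent functions:
  [e^{- t}]:  - A = -2
  [\sin{\left(2 t \right)}]:  - 2 B = 2
Solving: A = 2, B = -1.
Check against the point condition:
  u(0, 0) = 1  ⟹  A + B = 1  ✓
Hence u(x, t) = - \cos{\left(2 t \right)} + 2 e^{- t}.

Answer: u(x, t) = - \cos{\left(2 t \right)} + 2 e^{- t}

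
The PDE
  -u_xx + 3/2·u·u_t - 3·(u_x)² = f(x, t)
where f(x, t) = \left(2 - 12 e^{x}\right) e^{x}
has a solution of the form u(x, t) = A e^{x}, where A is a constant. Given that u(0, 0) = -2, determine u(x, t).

Substitute the ansatz u = A e^{x} into the left-hand side.
Derivatives of the ansatz:
  u_xx = A e^{x}
  u_t = 0
  u_x = A e^{x}
Term by term:
  -u_xx = - A e^{x}
  3/2·u·u_t = 0
  -3·(u_x)² = - 3 A^{2} e^{2 x}
So the left-hand side equals
  - 3 A^{2} e^{2 x} - A e^{x}
This must equal f(x, t) identically; expanded, f = - 12 e^{2 x} + 2 e^{x}.
Matching coefficients of the independent functions:
  [e^{x}]:  - A = 2
  [e^{2 x}]:  - 3 A^{2} = -12
Solving: A = -2.
Check against the point condition:
  u(0, 0) = -2  ⟹  A = -2  ✓
Hence u(x, t) = - 2 e^{x}.

Answer: u(x, t) = - 2 e^{x}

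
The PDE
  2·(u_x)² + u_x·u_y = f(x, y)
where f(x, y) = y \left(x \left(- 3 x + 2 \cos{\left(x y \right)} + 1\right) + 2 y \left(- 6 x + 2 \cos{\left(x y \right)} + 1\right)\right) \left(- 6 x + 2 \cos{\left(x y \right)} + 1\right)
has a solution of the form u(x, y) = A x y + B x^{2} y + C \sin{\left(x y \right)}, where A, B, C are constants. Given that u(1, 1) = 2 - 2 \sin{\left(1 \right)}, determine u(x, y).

Answer: u(x, y) = 3 x^{2} y - x y - 2 \sin{\left(x y \right)}

Derivation:
Substitute the ansatz u = A x y + B x^{2} y + C \sin{\left(x y \right)} into the left-hand side.
Derivatives of the ansatz:
  u_x = A y + 2 B x y + C y \cos{\left(x y \right)}
  u_y = A x + B x^{2} + C x \cos{\left(x y \right)}
Term by term:
  2·(u_x)² = 2 A^{2} y^{2} + 8 A B x y^{2} + 4 A C y^{2} \cos{\left(x y \right)} + 8 B^{2} x^{2} y^{2} + 8 B C x y^{2} \cos{\left(x y \right)} + 2 C^{2} y^{2} \cos^{2}{\left(x y \right)}
  u_x·u_y = A^{2} x y + 3 A B x^{2} y + 2 A C x y \cos{\left(x y \right)} + 2 B^{2} x^{3} y + 3 B C x^{2} y \cos{\left(x y \right)} + C^{2} x y \cos^{2}{\left(x y \right)}
So the left-hand side equals
  A^{2} x y + 2 A^{2} y^{2} + 3 A B x^{2} y + 8 A B x y^{2} + 2 A C x y \cos{\left(x y \right)} + 4 A C y^{2} \cos{\left(x y \right)} + 2 B^{2} x^{3} y + 8 B^{2} x^{2} y^{2} + 3 B C x^{2} y \cos{\left(x y \right)} + 8 B C x y^{2} \cos{\left(x y \right)} + C^{2} x y \cos^{2}{\left(x y \right)} + 2 C^{2} y^{2} \cos^{2}{\left(x y \right)}
This must equal f(x, y) identically; expanded, f = 18 x^{3} y + 72 x^{2} y^{2} - 18 x^{2} y \cos{\left(x y \right)} - 9 x^{2} y - 48 x y^{2} \cos{\left(x y \right)} - 24 x y^{2} + 4 x y \cos^{2}{\left(x y \right)} + 4 x y \cos{\left(x y \right)} + x y + 8 y^{2} \cos^{2}{\left(x y \right)} + 8 y^{2} \cos{\left(x y \right)} + 2 y^{2}.
Matching coefficients of the independent functions:
  [y^{2}]:  2 A^{2} = 2
  [x y]:  A^{2} = 1
  [x y^{2}]:  8 A B = -24
  [x^{2} y]:  3 A B = -9
  [x^{2} y^{2}]:  8 B^{2} = 72
  [x^{3} y]:  2 B^{2} = 18
  [y^{2} \cos{\left(x y \right)}]:  4 A C = 8
  [y^{2} \cos^{2}{\left(x y \right)}]:  2 C^{2} = 8
  [x y \cos{\left(x y \right)}]:  2 A C = 4
  [x y \cos^{2}{\left(x y \right)}]:  C^{2} = 4
  [x y^{2} \cos{\left(x y \right)}]:  8 B C = -48
  [x^{2} y \cos{\left(x y \right)}]:  3 B C = -18
These equations allow (A, B, C) = (-1, 3, -2) or (1, -3, 2).
Impose the point condition(s):
  u(1, 1) = 2 - 2 \sin{\left(1 \right)}  ⟹  A + B + C \sin{\left(1 \right)} = 2 - 2 \sin{\left(1 \right)}
Only A = -1, B = 3, C = -2 satisfies everything.
Hence u(x, y) = 3 x^{2} y - x y - 2 \sin{\left(x y \right)}.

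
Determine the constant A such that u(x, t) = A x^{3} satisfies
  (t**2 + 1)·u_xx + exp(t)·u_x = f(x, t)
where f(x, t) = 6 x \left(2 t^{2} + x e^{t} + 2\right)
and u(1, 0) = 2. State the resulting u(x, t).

Substitute the ansatz u = A x^{3} into the left-hand side.
Derivatives of the ansatz:
  u_xx = 6 A x
  u_x = 3 A x^{2}
Term by term:
  (t**2 + 1)·u_xx = 6 A t^{2} x + 6 A x
  exp(t)·u_x = 3 A x^{2} e^{t}
So the left-hand side equals
  6 A t^{2} x + 3 A x^{2} e^{t} + 6 A x
This must equal f(x, t) identically; expanded, f = 12 t^{2} x + 6 x^{2} e^{t} + 12 x.
Matching coefficients of the independent functions:
  [x, t^{2} x]:  6 A = 12
  [x^{2} e^{t}]:  3 A = 6
Solving: A = 2.
Check against the point condition:
  u(1, 0) = 2  ⟹  A = 2  ✓
Hence u(x, t) = 2 x^{3}.

Answer: u(x, t) = 2 x^{3}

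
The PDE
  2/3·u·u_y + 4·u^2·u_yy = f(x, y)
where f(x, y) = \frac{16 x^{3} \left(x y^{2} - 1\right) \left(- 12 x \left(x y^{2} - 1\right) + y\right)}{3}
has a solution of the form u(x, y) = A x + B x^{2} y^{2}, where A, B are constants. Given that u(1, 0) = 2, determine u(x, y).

Substitute the ansatz u = A x + B x^{2} y^{2} into the left-hand side.
Derivatives of the ansatz:
  u_y = 2 B x^{2} y
  u_yy = 2 B x^{2}
Term by term:
  2/3·u·u_y = \frac{4 A B x^{3} y}{3} + \frac{4 B^{2} x^{4} y^{3}}{3}
  4·u^2·u_yy = 8 A^{2} B x^{4} + 16 A B^{2} x^{5} y^{2} + 8 B^{3} x^{6} y^{4}
So the left-hand side equals
  8 A^{2} B x^{4} + 16 A B^{2} x^{5} y^{2} + \frac{4 A B x^{3} y}{3} + 8 B^{3} x^{6} y^{4} + \frac{4 B^{2} x^{4} y^{3}}{3}
This must equal f(x, y) identically; expanded, f = - 64 x^{6} y^{4} + 128 x^{5} y^{2} + \frac{16 x^{4} y^{3}}{3} - 64 x^{4} - \frac{16 x^{3} y}{3}.
Matching coefficients of the independent functions:
  [x^{4}]:  8 A^{2} B = -64
  [x^{3} y]:  \frac{4 A B}{3} = - \frac{16}{3}
  [x^{4} y^{3}]:  \frac{4 B^{2}}{3} = \frac{16}{3}
  [x^{5} y^{2}]:  16 A B^{2} = 128
  [x^{6} y^{4}]:  8 B^{3} = -64
Solving: A = 2, B = -2.
Check against the point condition:
  u(1, 0) = 2  ⟹  A = 2  ✓
Hence u(x, y) = - 2 x^{2} y^{2} + 2 x.

Answer: u(x, y) = - 2 x^{2} y^{2} + 2 x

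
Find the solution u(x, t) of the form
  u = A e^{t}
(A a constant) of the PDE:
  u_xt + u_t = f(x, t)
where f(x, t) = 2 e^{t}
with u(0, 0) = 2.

Substitute the ansatz u = A e^{t} into the left-hand side.
Derivatives of the ansatz:
  u_xt = 0
  u_t = A e^{t}
Term by term:
  u_xt = 0
  u_t = A e^{t}
So the left-hand side equals
  A e^{t}
This must equal f(x, t) = 2 e^{t} identically.
Matching coefficients of the independent functions:
  [e^{t}]:  A = 2
Solving: A = 2.
Check against the point condition:
  u(0, 0) = 2  ⟹  A = 2  ✓
Hence u(x, t) = 2 e^{t}.

Answer: u(x, t) = 2 e^{t}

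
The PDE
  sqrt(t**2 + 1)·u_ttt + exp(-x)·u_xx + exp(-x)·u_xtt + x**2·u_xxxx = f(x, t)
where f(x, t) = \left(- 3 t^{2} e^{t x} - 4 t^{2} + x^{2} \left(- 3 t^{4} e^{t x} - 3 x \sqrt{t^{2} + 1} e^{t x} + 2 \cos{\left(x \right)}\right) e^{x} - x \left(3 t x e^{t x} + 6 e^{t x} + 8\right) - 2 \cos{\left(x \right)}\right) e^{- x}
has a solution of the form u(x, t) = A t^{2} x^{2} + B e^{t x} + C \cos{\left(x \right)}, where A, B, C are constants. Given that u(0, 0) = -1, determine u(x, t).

Substitute the ansatz u = A t^{2} x^{2} + B e^{t x} + C \cos{\left(x \right)} into the left-hand side.
Derivatives of the ansatz:
  u_ttt = B x^{3} e^{t x}
  u_xx = 2 A t^{2} + B t^{2} e^{t x} - C \cos{\left(x \right)}
  u_xtt = 4 A x + B t x^{2} e^{t x} + 2 B x e^{t x}
  u_xxxx = B t^{4} e^{t x} + C \cos{\left(x \right)}
Term by term:
  sqrt(t**2 + 1)·u_ttt = B x^{3} \sqrt{t^{2} + 1} e^{t x}
  exp(-x)·u_xx = 2 A t^{2} e^{- x} + B t^{2} e^{- x} e^{t x} - C e^{- x} \cos{\left(x \right)}
  exp(-x)·u_xtt = 4 A x e^{- x} + B t x^{2} e^{- x} e^{t x} + 2 B x e^{- x} e^{t x}
  x**2·u_xxxx = B t^{4} x^{2} e^{t x} + C x^{2} \cos{\left(x \right)}
So the left-hand side equals
  2 A t^{2} e^{- x} + 4 A x e^{- x} + B t^{4} x^{2} e^{t x} + B t^{2} e^{- x} e^{t x} + B t x^{2} e^{- x} e^{t x} + B x^{3} \sqrt{t^{2} + 1} e^{t x} + 2 B x e^{- x} e^{t x} + C x^{2} \cos{\left(x \right)} - C e^{- x} \cos{\left(x \right)}
This must equal f(x, t) identically; expanded, f = - 3 t^{4} x^{2} e^{t x} - 3 t^{2} e^{- x} e^{t x} - 4 t^{2} e^{- x} - 3 t x^{2} e^{- x} e^{t x} - 3 x^{3} \sqrt{t^{2} + 1} e^{t x} + 2 x^{2} \cos{\left(x \right)} - 6 x e^{- x} e^{t x} - 8 x e^{- x} - 2 e^{- x} \cos{\left(x \right)}.
Matching coefficients of the independent functions:
  [t^{2} e^{- x}]:  2 A = -4
  [x e^{- x}]:  4 A = -8
  [x^{2} \cos{\left(x \right)}]:  C = 2
  [e^{- x} \cos{\left(x \right)}]:  - C = -2
  [t^{2} e^{- x} e^{t x}, t^{4} x^{2} e^{t x}, x^{3} \sqrt{t^{2} + 1} e^{t x}, t x^{2} e^{- x} e^{t x}]:  B = -3
  [x e^{- x} e^{t x}]:  2 B = -6
Solving: A = -2, B = -3, C = 2.
Check against the point condition:
  u(0, 0) = -1  ⟹  B + C = -1  ✓
Hence u(x, t) = - 2 t^{2} x^{2} - 3 e^{t x} + 2 \cos{\left(x \right)}.

Answer: u(x, t) = - 2 t^{2} x^{2} - 3 e^{t x} + 2 \cos{\left(x \right)}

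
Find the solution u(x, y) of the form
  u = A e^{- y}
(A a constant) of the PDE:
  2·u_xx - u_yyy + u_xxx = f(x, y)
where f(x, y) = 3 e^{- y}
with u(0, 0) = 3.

Answer: u(x, y) = 3 e^{- y}

Derivation:
Substitute the ansatz u = A e^{- y} into the left-hand side.
Derivatives of the ansatz:
  u_xx = 0
  u_yyy = - A e^{- y}
  u_xxx = 0
Term by term:
  2·u_xx = 0
  -u_yyy = A e^{- y}
  u_xxx = 0
So the left-hand side equals
  A e^{- y}
This must equal f(x, y) = 3 e^{- y} identically.
Matching coefficients of the independent functions:
  [e^{- y}]:  A = 3
Solving: A = 3.
Check against the point condition:
  u(0, 0) = 3  ⟹  A = 3  ✓
Hence u(x, y) = 3 e^{- y}.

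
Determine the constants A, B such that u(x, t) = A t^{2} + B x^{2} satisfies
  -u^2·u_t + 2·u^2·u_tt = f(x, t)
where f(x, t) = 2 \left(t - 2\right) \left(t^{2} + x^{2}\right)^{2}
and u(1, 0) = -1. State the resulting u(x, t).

Answer: u(x, t) = - t^{2} - x^{2}

Derivation:
Substitute the ansatz u = A t^{2} + B x^{2} into the left-hand side.
Derivatives of the ansatz:
  u_t = 2 A t
  u_tt = 2 A
Term by term:
  -u^2·u_t = - 2 A^{3} t^{5} - 4 A^{2} B t^{3} x^{2} - 2 A B^{2} t x^{4}
  2·u^2·u_tt = 4 A^{3} t^{4} + 8 A^{2} B t^{2} x^{2} + 4 A B^{2} x^{4}
So the left-hand side equals
  - 2 A^{3} t^{5} + 4 A^{3} t^{4} - 4 A^{2} B t^{3} x^{2} + 8 A^{2} B t^{2} x^{2} - 2 A B^{2} t x^{4} + 4 A B^{2} x^{4}
This must equal f(x, t) identically; expanded, f = 2 t^{5} - 4 t^{4} + 4 t^{3} x^{2} - 8 t^{2} x^{2} + 2 t x^{4} - 4 x^{4}.
Matching coefficients of the independent functions:
  [t^{4}]:  4 A^{3} = -4
  [t^{5}]:  - 2 A^{3} = 2
  [x^{4}]:  4 A B^{2} = -4
  [t x^{4}]:  - 2 A B^{2} = 2
  [t^{2} x^{2}]:  8 A^{2} B = -8
  [t^{3} x^{2}]:  - 4 A^{2} B = 4
Solving: A = -1, B = -1.
Check against the point condition:
  u(1, 0) = -1  ⟹  B = -1  ✓
Hence u(x, t) = - t^{2} - x^{2}.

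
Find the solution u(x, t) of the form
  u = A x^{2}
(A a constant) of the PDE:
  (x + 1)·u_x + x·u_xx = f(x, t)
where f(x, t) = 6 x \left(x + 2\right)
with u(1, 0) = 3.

Substitute the ansatz u = A x^{2} into the left-hand side.
Derivatives of the ansatz:
  u_x = 2 A x
  u_xx = 2 A
Term by term:
  (x + 1)·u_x = 2 A x^{2} + 2 A x
  x·u_xx = 2 A x
So the left-hand side equals
  2 A x^{2} + 4 A x
This must equal f(x, t) identically; expanded, f = 6 x^{2} + 12 x.
Matching coefficients of the independent functions:
  [x]:  4 A = 12
  [x^{2}]:  2 A = 6
Solving: A = 3.
Check against the point condition:
  u(1, 0) = 3  ⟹  A = 3  ✓
Hence u(x, t) = 3 x^{2}.

Answer: u(x, t) = 3 x^{2}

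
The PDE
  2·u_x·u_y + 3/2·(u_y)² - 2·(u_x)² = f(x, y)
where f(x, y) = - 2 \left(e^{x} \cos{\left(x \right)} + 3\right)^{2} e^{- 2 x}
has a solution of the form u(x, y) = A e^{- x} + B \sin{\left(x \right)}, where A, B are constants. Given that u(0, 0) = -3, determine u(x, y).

Substitute the ansatz u = A e^{- x} + B \sin{\left(x \right)} into the left-hand side.
Derivatives of the ansatz:
  u_x = - A e^{- x} + B \cos{\left(x \right)}
  u_y = 0
Term by term:
  2·u_x·u_y = 0
  3/2·(u_y)² = 0
  -2·(u_x)² = - 2 A^{2} e^{- 2 x} + 4 A B e^{- x} \cos{\left(x \right)} - 2 B^{2} \cos^{2}{\left(x \right)}
So the left-hand side equals
  - 2 A^{2} e^{- 2 x} + 4 A B e^{- x} \cos{\left(x \right)} - 2 B^{2} \cos^{2}{\left(x \right)}
This must equal f(x, y) identically; expanded, f = - 2 \cos^{2}{\left(x \right)} - 12 e^{- x} \cos{\left(x \right)} - 18 e^{- 2 x}.
Matching coefficients of the independent functions:
  [e^{- x} \cos{\left(x \right)}]:  4 A B = -12
  [e^{- 2 x}]:  - 2 A^{2} = -18
  [\cos^{2}{\left(x \right)}]:  - 2 B^{2} = -2
These equations allow (A, B) = (-3, 1) or (3, -1).
Impose the point condition(s):
  u(0, 0) = -3  ⟹  A = -3
Only A = -3, B = 1 satisfies everything.
Hence u(x, y) = \sin{\left(x \right)} - 3 e^{- x}.

Answer: u(x, y) = \sin{\left(x \right)} - 3 e^{- x}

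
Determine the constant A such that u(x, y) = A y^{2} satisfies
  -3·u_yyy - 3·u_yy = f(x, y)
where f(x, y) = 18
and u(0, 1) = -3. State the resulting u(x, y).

Answer: u(x, y) = - 3 y^{2}

Derivation:
Substitute the ansatz u = A y^{2} into the left-hand side.
Derivatives of the ansatz:
  u_yyy = 0
  u_yy = 2 A
Term by term:
  -3·u_yyy = 0
  -3·u_yy = - 6 A
So the left-hand side equals
  - 6 A
This must equal f(x, y) = 18 identically.
Matching coefficients of the independent functions:
  [constant term]:  - 6 A = 18
Solving: A = -3.
Check against the point condition:
  u(0, 1) = -3  ⟹  A = -3  ✓
Hence u(x, y) = - 3 y^{2}.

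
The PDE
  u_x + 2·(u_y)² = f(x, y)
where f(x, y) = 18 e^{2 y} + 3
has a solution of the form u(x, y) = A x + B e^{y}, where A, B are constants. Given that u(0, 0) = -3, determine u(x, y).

Answer: u(x, y) = 3 x - 3 e^{y}

Derivation:
Substitute the ansatz u = A x + B e^{y} into the left-hand side.
Derivatives of the ansatz:
  u_x = A
  u_y = B e^{y}
Term by term:
  u_x = A
  2·(u_y)² = 2 B^{2} e^{2 y}
So the left-hand side equals
  A + 2 B^{2} e^{2 y}
This must equal f(x, y) = 18 e^{2 y} + 3 identically.
Matching coefficients of the independent functions:
  [constant term]:  A = 3
  [e^{2 y}]:  2 B^{2} = 18
These equations allow (A, B) = (3, -3) or (3, 3).
Impose the point condition(s):
  u(0, 0) = -3  ⟹  B = -3
Only A = 3, B = -3 satisfies everything.
Hence u(x, y) = 3 x - 3 e^{y}.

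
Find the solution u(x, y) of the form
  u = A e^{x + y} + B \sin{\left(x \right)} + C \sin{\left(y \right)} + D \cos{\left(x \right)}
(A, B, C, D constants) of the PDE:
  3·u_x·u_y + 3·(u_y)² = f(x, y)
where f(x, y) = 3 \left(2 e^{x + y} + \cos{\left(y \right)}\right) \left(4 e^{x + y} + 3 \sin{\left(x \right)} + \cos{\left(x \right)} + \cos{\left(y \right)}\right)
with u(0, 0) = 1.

Substitute the ansatz u = A e^{x + y} + B \sin{\left(x \right)} + C \sin{\left(y \right)} + D \cos{\left(x \right)} into the left-hand side.
Derivatives of the ansatz:
  u_x = A e^{x} e^{y} + B \cos{\left(x \right)} - D \sin{\left(x \right)}
  u_y = A e^{x} e^{y} + C \cos{\left(y \right)}
Term by term:
  3·u_x·u_y = 3 A^{2} e^{2 x} e^{2 y} + 3 A B e^{x} e^{y} \cos{\left(x \right)} + 3 A C e^{x} e^{y} \cos{\left(y \right)} - 3 A D e^{x} e^{y} \sin{\left(x \right)} + 3 B C \cos{\left(x \right)} \cos{\left(y \right)} - 3 C D \sin{\left(x \right)} \cos{\left(y \right)}
  3·(u_y)² = 3 A^{2} e^{2 x} e^{2 y} + 6 A C e^{x} e^{y} \cos{\left(y \right)} + 3 C^{2} \cos^{2}{\left(y \right)}
So the left-hand side equals
  6 A^{2} e^{2 x} e^{2 y} + 3 A B e^{x} e^{y} \cos{\left(x \right)} + 9 A C e^{x} e^{y} \cos{\left(y \right)} - 3 A D e^{x} e^{y} \sin{\left(x \right)} + 3 B C \cos{\left(x \right)} \cos{\left(y \right)} + 3 C^{2} \cos^{2}{\left(y \right)} - 3 C D \sin{\left(x \right)} \cos{\left(y \right)}
This must equal f(x, y) identically; expanded, f = 24 e^{2 x} e^{2 y} + 18 e^{x} e^{y} \sin{\left(x \right)} + 6 e^{x} e^{y} \cos{\left(x \right)} + 18 e^{x} e^{y} \cos{\left(y \right)} + 9 \sin{\left(x \right)} \cos{\left(y \right)} + 3 \cos{\left(x \right)} \cos{\left(y \right)} + 3 \cos^{2}{\left(y \right)}.
Matching coefficients of the independent functions:
  [e^{2 x} e^{2 y}]:  6 A^{2} = 24
  [\sin{\left(x \right)} \cos{\left(y \right)}]:  - 3 C D = 9
  [\cos{\left(x \right)} \cos{\left(y \right)}]:  3 B C = 3
  [e^{x} e^{y} \sin{\left(x \right)}]:  - 3 A D = 18
  [e^{x} e^{y} \cos{\left(x \right)}]:  3 A B = 6
  [e^{x} e^{y} \cos{\left(y \right)}]:  9 A C = 18
  [\cos^{2}{\left(y \right)}]:  3 C^{2} = 3
These equations allow (A, B, C, D) = (-2, -1, -1, 3) or (2, 1, 1, -3).
Impose the point condition(s):
  u(0, 0) = 1  ⟹  A + D = 1
Only A = -2, B = -1, C = -1, D = 3 satisfies everything.
Hence u(x, y) = - 2 e^{x + y} - \sin{\left(x \right)} - \sin{\left(y \right)} + 3 \cos{\left(x \right)}.

Answer: u(x, y) = - 2 e^{x + y} - \sin{\left(x \right)} - \sin{\left(y \right)} + 3 \cos{\left(x \right)}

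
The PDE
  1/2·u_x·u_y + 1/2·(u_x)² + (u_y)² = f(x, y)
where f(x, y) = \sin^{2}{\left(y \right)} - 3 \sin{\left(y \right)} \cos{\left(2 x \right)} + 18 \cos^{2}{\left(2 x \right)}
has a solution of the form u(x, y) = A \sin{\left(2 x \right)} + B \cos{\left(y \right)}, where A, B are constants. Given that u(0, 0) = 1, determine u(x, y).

Substitute the ansatz u = A \sin{\left(2 x \right)} + B \cos{\left(y \right)} into the left-hand side.
Derivatives of the ansatz:
  u_x = 2 A \cos{\left(2 x \right)}
  u_y = - B \sin{\left(y \right)}
Term by term:
  1/2·u_x·u_y = - A B \sin{\left(y \right)} \cos{\left(2 x \right)}
  1/2·(u_x)² = 2 A^{2} \cos^{2}{\left(2 x \right)}
  (u_y)² = B^{2} \sin^{2}{\left(y \right)}
So the left-hand side equals
  2 A^{2} \cos^{2}{\left(2 x \right)} - A B \sin{\left(y \right)} \cos{\left(2 x \right)} + B^{2} \sin^{2}{\left(y \right)}
This must equal f(x, y) = \sin^{2}{\left(y \right)} - 3 \sin{\left(y \right)} \cos{\left(2 x \right)} + 18 \cos^{2}{\left(2 x \right)} identically.
Matching coefficients of the independent functions:
  [\sin{\left(y \right)} \cos{\left(2 x \right)}]:  - A B = -3
  [\sin^{2}{\left(y \right)}]:  B^{2} = 1
  [\cos^{2}{\left(2 x \right)}]:  2 A^{2} = 18
These equations allow (A, B) = (-3, -1) or (3, 1).
Impose the point condition(s):
  u(0, 0) = 1  ⟹  B = 1
Only A = 3, B = 1 satisfies everything.
Hence u(x, y) = 3 \sin{\left(2 x \right)} + \cos{\left(y \right)}.

Answer: u(x, y) = 3 \sin{\left(2 x \right)} + \cos{\left(y \right)}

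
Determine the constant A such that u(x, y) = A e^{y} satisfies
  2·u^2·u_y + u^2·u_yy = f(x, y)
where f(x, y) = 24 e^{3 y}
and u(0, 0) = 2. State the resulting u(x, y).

Answer: u(x, y) = 2 e^{y}

Derivation:
Substitute the ansatz u = A e^{y} into the left-hand side.
Derivatives of the ansatz:
  u_y = A e^{y}
  u_yy = A e^{y}
Term by term:
  2·u^2·u_y = 2 A^{3} e^{3 y}
  u^2·u_yy = A^{3} e^{3 y}
So the left-hand side equals
  3 A^{3} e^{3 y}
This must equal f(x, y) = 24 e^{3 y} identically.
Matching coefficients of the independent functions:
  [e^{3 y}]:  3 A^{3} = 24
Solving: A = 2.
Check against the point condition:
  u(0, 0) = 2  ⟹  A = 2  ✓
Hence u(x, y) = 2 e^{y}.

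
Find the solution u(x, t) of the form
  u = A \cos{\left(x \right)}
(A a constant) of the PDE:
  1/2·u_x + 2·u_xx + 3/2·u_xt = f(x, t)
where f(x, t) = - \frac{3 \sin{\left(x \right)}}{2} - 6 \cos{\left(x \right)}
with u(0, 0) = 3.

Answer: u(x, t) = 3 \cos{\left(x \right)}

Derivation:
Substitute the ansatz u = A \cos{\left(x \right)} into the left-hand side.
Derivatives of the ansatz:
  u_x = - A \sin{\left(x \right)}
  u_xx = - A \cos{\left(x \right)}
  u_xt = 0
Term by term:
  1/2·u_x = - \frac{A \sin{\left(x \right)}}{2}
  2·u_xx = - 2 A \cos{\left(x \right)}
  3/2·u_xt = 0
So the left-hand side equals
  - \frac{A \sin{\left(x \right)}}{2} - 2 A \cos{\left(x \right)}
This must equal f(x, t) = - \frac{3 \sin{\left(x \right)}}{2} - 6 \cos{\left(x \right)} identically.
Matching coefficients of the independent functions:
  [\sin{\left(x \right)}]:  - \frac{A}{2} = - \frac{3}{2}
  [\cos{\left(x \right)}]:  - 2 A = -6
Solving: A = 3.
Check against the point condition:
  u(0, 0) = 3  ⟹  A = 3  ✓
Hence u(x, t) = 3 \cos{\left(x \right)}.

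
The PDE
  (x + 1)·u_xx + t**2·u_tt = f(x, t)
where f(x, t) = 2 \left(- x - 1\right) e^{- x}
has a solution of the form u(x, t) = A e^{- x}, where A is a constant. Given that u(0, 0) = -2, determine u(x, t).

Substitute the ansatz u = A e^{- x} into the left-hand side.
Derivatives of the ansatz:
  u_xx = A e^{- x}
  u_tt = 0
Term by term:
  (x + 1)·u_xx = A x e^{- x} + A e^{- x}
  t**2·u_tt = 0
So the left-hand side equals
  A x e^{- x} + A e^{- x}
This must equal f(x, t) identically; expanded, f = - 2 x e^{- x} - 2 e^{- x}.
Matching coefficients of the independent functions:
  [x e^{- x}, e^{- x}]:  A = -2
Solving: A = -2.
Check against the point condition:
  u(0, 0) = -2  ⟹  A = -2  ✓
Hence u(x, t) = - 2 e^{- x}.

Answer: u(x, t) = - 2 e^{- x}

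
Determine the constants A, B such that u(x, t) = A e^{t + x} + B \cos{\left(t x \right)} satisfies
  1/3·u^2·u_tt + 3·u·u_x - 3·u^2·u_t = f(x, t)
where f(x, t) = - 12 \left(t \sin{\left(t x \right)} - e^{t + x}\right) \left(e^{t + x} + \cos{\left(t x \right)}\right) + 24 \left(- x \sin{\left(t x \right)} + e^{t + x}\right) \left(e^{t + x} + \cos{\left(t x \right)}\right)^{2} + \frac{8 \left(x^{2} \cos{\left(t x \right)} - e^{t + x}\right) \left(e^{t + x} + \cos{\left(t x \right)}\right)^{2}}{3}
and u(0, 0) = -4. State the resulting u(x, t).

Substitute the ansatz u = A e^{t + x} + B \cos{\left(t x \right)} into the left-hand side.
Derivatives of the ansatz:
  u_tt = A e^{t} e^{x} - B x^{2} \cos{\left(t x \right)}
  u_x = A e^{t} e^{x} - B t \sin{\left(t x \right)}
  u_t = A e^{t} e^{x} - B x \sin{\left(t x \right)}
Term by term:
  1/3·u^2·u_tt = \frac{A^{3} e^{3 t} e^{3 x}}{3} - \frac{A^{2} B x^{2} e^{2 t} e^{2 x} \cos{\left(t x \right)}}{3} + \frac{2 A^{2} B e^{2 t} e^{2 x} \cos{\left(t x \right)}}{3} - \frac{2 A B^{2} x^{2} e^{t} e^{x} \cos^{2}{\left(t x \right)}}{3} + \frac{A B^{2} e^{t} e^{x} \cos^{2}{\left(t x \right)}}{3} - \frac{B^{3} x^{2} \cos^{3}{\left(t x \right)}}{3}
  3·u·u_x = 3 A^{2} e^{2 t} e^{2 x} - 3 A B t e^{t} e^{x} \sin{\left(t x \right)} + 3 A B e^{t} e^{x} \cos{\left(t x \right)} - 3 B^{2} t \sin{\left(t x \right)} \cos{\left(t x \right)}
  -3·u^2·u_t = - 3 A^{3} e^{3 t} e^{3 x} + 3 A^{2} B x e^{2 t} e^{2 x} \sin{\left(t x \right)} - 6 A^{2} B e^{2 t} e^{2 x} \cos{\left(t x \right)} + 6 A B^{2} x e^{t} e^{x} \sin{\left(t x \right)} \cos{\left(t x \right)} - 3 A B^{2} e^{t} e^{x} \cos^{2}{\left(t x \right)} + 3 B^{3} x \sin{\left(t x \right)} \cos^{2}{\left(t x \right)}
So the left-hand side equals
  - \frac{8 A^{3} e^{3 t} e^{3 x}}{3} - \frac{A^{2} B x^{2} e^{2 t} e^{2 x} \cos{\left(t x \right)}}{3} + 3 A^{2} B x e^{2 t} e^{2 x} \sin{\left(t x \right)} - \frac{16 A^{2} B e^{2 t} e^{2 x} \cos{\left(t x \right)}}{3} + 3 A^{2} e^{2 t} e^{2 x} - \frac{2 A B^{2} x^{2} e^{t} e^{x} \cos^{2}{\left(t x \right)}}{3} + 6 A B^{2} x e^{t} e^{x} \sin{\left(t x \right)} \cos{\left(t x \right)} - \frac{8 A B^{2} e^{t} e^{x} \cos^{2}{\left(t x \right)}}{3} - 3 A B t e^{t} e^{x} \sin{\left(t x \right)} + 3 A B e^{t} e^{x} \cos{\left(t x \right)} - \frac{B^{3} x^{2} \cos^{3}{\left(t x \right)}}{3} + 3 B^{3} x \sin{\left(t x \right)} \cos^{2}{\left(t x \right)} - 3 B^{2} t \sin{\left(t x \right)} \cos{\left(t x \right)}
This must equal f(x, t) identically; expanded, f = - 12 t e^{t} e^{x} \sin{\left(t x \right)} - 12 t \sin{\left(t x \right)} \cos{\left(t x \right)} + \frac{8 x^{2} e^{2 t} e^{2 x} \cos{\left(t x \right)}}{3} + \frac{16 x^{2} e^{t} e^{x} \cos^{2}{\left(t x \right)}}{3} + \frac{8 x^{2} \cos^{3}{\left(t x \right)}}{3} - 24 x e^{2 t} e^{2 x} \sin{\left(t x \right)} - 48 x e^{t} e^{x} \sin{\left(t x \right)} \cos{\left(t x \right)} - 24 x \sin{\left(t x \right)} \cos^{2}{\left(t x \right)} + \frac{64 e^{3 t} e^{3 x}}{3} + \frac{128 e^{2 t} e^{2 x} \cos{\left(t x \right)}}{3} + 12 e^{2 t} e^{2 x} + \frac{64 e^{t} e^{x} \cos^{2}{\left(t x \right)}}{3} + 12 e^{t} e^{x} \cos{\left(t x \right)}.
Matching coefficients of the independent functions:
  [x^{2} \cos^{3}{\left(t x \right)}]:  - \frac{B^{3}}{3} = \frac{8}{3}
  [e^{2 t} e^{2 x}]:  3 A^{2} = 12
  [e^{3 t} e^{3 x}]:  - \frac{8 A^{3}}{3} = \frac{64}{3}
  [t \sin{\left(t x \right)} \cos{\left(t x \right)}]:  - 3 B^{2} = -12
  [x \sin{\left(t x \right)} \cos^{2}{\left(t x \right)}]:  3 B^{3} = -24
  [e^{t} e^{x} \cos{\left(t x \right)}]:  3 A B = 12
  [e^{t} e^{x} \cos^{2}{\left(t x \right)}]:  - \frac{8 A B^{2}}{3} = \frac{64}{3}
  [e^{2 t} e^{2 x} \cos{\left(t x \right)}]:  - \frac{16 A^{2} B}{3} = \frac{128}{3}
  [t e^{t} e^{x} \sin{\left(t x \right)}]:  - 3 A B = -12
  [x e^{2 t} e^{2 x} \sin{\left(t x \right)}]:  3 A^{2} B = -24
  [x^{2} e^{t} e^{x} \cos^{2}{\left(t x \right)}]:  - \frac{2 A B^{2}}{3} = \frac{16}{3}
  [x^{2} e^{2 t} e^{2 x} \cos{\left(t x \right)}]:  - \frac{A^{2} B}{3} = \frac{8}{3}
  [x e^{t} e^{x} \sin{\left(t x \right)} \cos{\left(t x \right)}]:  6 A B^{2} = -48
Solving: A = -2, B = -2.
Check against the point condition:
  u(0, 0) = -4  ⟹  A + B = -4  ✓
Hence u(x, t) = - 2 e^{t + x} - 2 \cos{\left(t x \right)}.

Answer: u(x, t) = - 2 e^{t + x} - 2 \cos{\left(t x \right)}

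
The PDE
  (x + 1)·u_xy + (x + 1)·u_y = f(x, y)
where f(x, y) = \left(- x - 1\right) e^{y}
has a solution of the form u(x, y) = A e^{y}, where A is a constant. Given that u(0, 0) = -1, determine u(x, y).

Answer: u(x, y) = - e^{y}

Derivation:
Substitute the ansatz u = A e^{y} into the left-hand side.
Derivatives of the ansatz:
  u_xy = 0
  u_y = A e^{y}
Term by term:
  (x + 1)·u_xy = 0
  (x + 1)·u_y = A x e^{y} + A e^{y}
So the left-hand side equals
  A x e^{y} + A e^{y}
This must equal f(x, y) identically; expanded, f = - x e^{y} - e^{y}.
Matching coefficients of the independent functions:
  [x e^{y}, e^{y}]:  A = -1
Solving: A = -1.
Check against the point condition:
  u(0, 0) = -1  ⟹  A = -1  ✓
Hence u(x, y) = - e^{y}.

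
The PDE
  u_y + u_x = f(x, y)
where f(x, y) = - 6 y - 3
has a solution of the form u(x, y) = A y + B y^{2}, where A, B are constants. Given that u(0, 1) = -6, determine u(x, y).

Answer: u(x, y) = - 3 y^{2} - 3 y

Derivation:
Substitute the ansatz u = A y + B y^{2} into the left-hand side.
Derivatives of the ansatz:
  u_y = A + 2 B y
  u_x = 0
Term by term:
  u_y = A + 2 B y
  u_x = 0
So the left-hand side equals
  A + 2 B y
This must equal f(x, y) = - 6 y - 3 identically.
Matching coefficients of the independent functions:
  [constant term]:  A = -3
  [y]:  2 B = -6
Solving: A = -3, B = -3.
Check against the point condition:
  u(0, 1) = -6  ⟹  A + B = -6  ✓
Hence u(x, y) = - 3 y^{2} - 3 y.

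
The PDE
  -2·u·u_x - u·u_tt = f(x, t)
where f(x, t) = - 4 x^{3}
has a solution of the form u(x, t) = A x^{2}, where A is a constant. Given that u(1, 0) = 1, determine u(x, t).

Answer: u(x, t) = x^{2}

Derivation:
Substitute the ansatz u = A x^{2} into the left-hand side.
Derivatives of the ansatz:
  u_x = 2 A x
  u_tt = 0
Term by term:
  -2·u·u_x = - 4 A^{2} x^{3}
  -u·u_tt = 0
So the left-hand side equals
  - 4 A^{2} x^{3}
This must equal f(x, t) = - 4 x^{3} identically.
Matching coefficients of the independent functions:
  [x^{3}]:  - 4 A^{2} = -4
These equations allow (A) = (-1) or (1).
Impose the point condition(s):
  u(1, 0) = 1  ⟹  A = 1
Only A = 1 satisfies everything.
Hence u(x, t) = x^{2}.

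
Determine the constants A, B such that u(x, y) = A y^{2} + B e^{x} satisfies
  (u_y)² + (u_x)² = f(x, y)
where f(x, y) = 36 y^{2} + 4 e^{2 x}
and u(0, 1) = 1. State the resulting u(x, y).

Substitute the ansatz u = A y^{2} + B e^{x} into the left-hand side.
Derivatives of the ansatz:
  u_y = 2 A y
  u_x = B e^{x}
Term by term:
  (u_y)² = 4 A^{2} y^{2}
  (u_x)² = B^{2} e^{2 x}
So the left-hand side equals
  4 A^{2} y^{2} + B^{2} e^{2 x}
This must equal f(x, y) = 36 y^{2} + 4 e^{2 x} identically.
Matching coefficients of the independent functions:
  [y^{2}]:  4 A^{2} = 36
  [e^{2 x}]:  B^{2} = 4
These equations allow (A, B) = (-3, -2) or (-3, 2) or (3, -2) or (3, 2).
Impose the point condition(s):
  u(0, 1) = 1  ⟹  A + B = 1
Only A = 3, B = -2 satisfies everything.
Hence u(x, y) = 3 y^{2} - 2 e^{x}.

Answer: u(x, y) = 3 y^{2} - 2 e^{x}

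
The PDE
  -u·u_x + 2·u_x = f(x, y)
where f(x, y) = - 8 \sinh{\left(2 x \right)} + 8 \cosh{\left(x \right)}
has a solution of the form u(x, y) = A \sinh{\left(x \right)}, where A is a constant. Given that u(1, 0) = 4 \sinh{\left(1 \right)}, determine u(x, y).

Answer: u(x, y) = 4 \sinh{\left(x \right)}

Derivation:
Substitute the ansatz u = A \sinh{\left(x \right)} into the left-hand side.
Derivatives of the ansatz:
  u_x = A \cosh{\left(x \right)}
Term by term:
  -u·u_x = - A^{2} \sinh{\left(x \right)} \cosh{\left(x \right)}
  2·u_x = 2 A \cosh{\left(x \right)}
So the left-hand side equals
  - A^{2} \sinh{\left(x \right)} \cosh{\left(x \right)} + 2 A \cosh{\left(x \right)}
This must equal f(x, y) identically; expanded, f = - 16 \sinh{\left(x \right)} \cosh{\left(x \right)} + 8 \cosh{\left(x \right)}.
Matching coefficients of the independent functions:
  [\sinh{\left(x \right)} \cosh{\left(x \right)}]:  - A^{2} = -16
  [\cosh{\left(x \right)}]:  2 A = 8
Solving: A = 4.
Check against the point condition:
  u(1, 0) = 4 \sinh{\left(1 \right)}  ⟹  A \sinh{\left(1 \right)} = 4 \sinh{\left(1 \right)}  ✓
Hence u(x, y) = 4 \sinh{\left(x \right)}.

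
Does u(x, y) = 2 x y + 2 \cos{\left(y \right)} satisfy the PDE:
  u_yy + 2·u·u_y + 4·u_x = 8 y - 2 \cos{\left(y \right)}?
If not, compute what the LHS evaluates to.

Evaluate each term of the left-hand side for u = 2 x y + 2 \cos{\left(y \right)}.
Derivatives:
  u_yy = - 2 \cos{\left(y \right)}
  u_y = 2 x - 2 \sin{\left(y \right)}
  u_x = 2 y
Terms:
  u_yy = - 2 \cos{\left(y \right)}
  2·u·u_y = 8 \left(x - \sin{\left(y \right)}\right) \left(x y + \cos{\left(y \right)}\right)
  4·u_x = 8 y
Sum: LHS = 8 y + 8 \left(x - \sin{\left(y \right)}\right) \left(x y + \cos{\left(y \right)}\right) - 2 \cos{\left(y \right)}
Given right-hand side: 8 y - 2 \cos{\left(y \right)}. Difference LHS − RHS = 8 \left(x - \sin{\left(y \right)}\right) \left(x y + \cos{\left(y \right)}\right) ≠ 0, so u is not a solution.

Answer: No, the LHS evaluates to 8 y + 8 \left(x - \sin{\left(y \right)}\right) \left(x y + \cos{\left(y \right)}\right) - 2 \cos{\left(y \right)}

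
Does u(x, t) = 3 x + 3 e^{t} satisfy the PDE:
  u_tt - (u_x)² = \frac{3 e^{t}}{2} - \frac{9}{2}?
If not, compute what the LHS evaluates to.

Evaluate each term of the left-hand side for u = 3 x + 3 e^{t}.
Derivatives:
  u_tt = 3 e^{t}
  u_x = 3
Terms:
  u_tt = 3 e^{t}
  -(u_x)² = -9
Sum: LHS = 3 e^{t} - 9
Given right-hand side: \frac{3 e^{t}}{2} - \frac{9}{2}. Difference LHS − RHS = \frac{3 e^{t}}{2} - \frac{9}{2} ≠ 0, so u is not a solution.

Answer: No, the LHS evaluates to 3 e^{t} - 9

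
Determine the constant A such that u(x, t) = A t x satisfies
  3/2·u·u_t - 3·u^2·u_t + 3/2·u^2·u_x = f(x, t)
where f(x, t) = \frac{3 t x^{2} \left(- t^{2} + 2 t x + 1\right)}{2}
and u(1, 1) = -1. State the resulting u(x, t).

Substitute the ansatz u = A t x into the left-hand side.
Derivatives of the ansatz:
  u_t = A x
  u_x = A t
Term by term:
  3/2·u·u_t = \frac{3 A^{2} t x^{2}}{2}
  -3·u^2·u_t = - 3 A^{3} t^{2} x^{3}
  3/2·u^2·u_x = \frac{3 A^{3} t^{3} x^{2}}{2}
So the left-hand side equals
  \frac{3 A^{3} t^{3} x^{2}}{2} - 3 A^{3} t^{2} x^{3} + \frac{3 A^{2} t x^{2}}{2}
This must equal f(x, t) identically; expanded, f = - \frac{3 t^{3} x^{2}}{2} + 3 t^{2} x^{3} + \frac{3 t x^{2}}{2}.
Matching coefficients of the independent functions:
  [t x^{2}]:  \frac{3 A^{2}}{2} = \frac{3}{2}
  [t^{2} x^{3}]:  - 3 A^{3} = 3
  [t^{3} x^{2}]:  \frac{3 A^{3}}{2} = - \frac{3}{2}
Solving: A = -1.
Check against the point condition:
  u(1, 1) = -1  ⟹  A = -1  ✓
Hence u(x, t) = - t x.

Answer: u(x, t) = - t x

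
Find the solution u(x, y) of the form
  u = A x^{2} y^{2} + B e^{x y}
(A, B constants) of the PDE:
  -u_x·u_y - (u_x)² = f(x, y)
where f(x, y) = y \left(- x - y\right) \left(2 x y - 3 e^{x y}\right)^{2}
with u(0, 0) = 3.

Answer: u(x, y) = - x^{2} y^{2} + 3 e^{x y}

Derivation:
Substitute the ansatz u = A x^{2} y^{2} + B e^{x y} into the left-hand side.
Derivatives of the ansatz:
  u_x = 2 A x y^{2} + B y e^{x y}
  u_y = 2 A x^{2} y + B x e^{x y}
Term by term:
  -u_x·u_y = - 4 A^{2} x^{3} y^{3} - 4 A B x^{2} y^{2} e^{x y} - B^{2} x y e^{2 x y}
  -(u_x)² = - 4 A^{2} x^{2} y^{4} - 4 A B x y^{3} e^{x y} - B^{2} y^{2} e^{2 x y}
So the left-hand side equals
  - 4 A^{2} x^{3} y^{3} - 4 A^{2} x^{2} y^{4} - 4 A B x^{2} y^{2} e^{x y} - 4 A B x y^{3} e^{x y} - B^{2} x y e^{2 x y} - B^{2} y^{2} e^{2 x y}
This must equal f(x, y) identically; expanded, f = - 4 x^{3} y^{3} - 4 x^{2} y^{4} + 12 x^{2} y^{2} e^{x y} + 12 x y^{3} e^{x y} - 9 x y e^{2 x y} - 9 y^{2} e^{2 x y}.
Matching coefficients of the independent functions:
  [x^{2} y^{4}, x^{3} y^{3}]:  - 4 A^{2} = -4
  [y^{2} e^{2 x y}, x y e^{2 x y}]:  - B^{2} = -9
  [x y^{3} e^{x y}, x^{2} y^{2} e^{x y}]:  - 4 A B = 12
These equations allow (A, B) = (-1, 3) or (1, -3).
Impose the point condition(s):
  u(0, 0) = 3  ⟹  B = 3
Only A = -1, B = 3 satisfies everything.
Hence u(x, y) = - x^{2} y^{2} + 3 e^{x y}.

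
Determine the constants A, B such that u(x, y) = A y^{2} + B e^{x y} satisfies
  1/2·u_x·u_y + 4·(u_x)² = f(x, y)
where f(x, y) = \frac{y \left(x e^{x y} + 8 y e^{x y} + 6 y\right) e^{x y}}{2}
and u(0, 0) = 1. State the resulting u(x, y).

Substitute the ansatz u = A y^{2} + B e^{x y} into the left-hand side.
Derivatives of the ansatz:
  u_x = B y e^{x y}
  u_y = 2 A y + B x e^{x y}
Term by term:
  1/2·u_x·u_y = A B y^{2} e^{x y} + \frac{B^{2} x y e^{2 x y}}{2}
  4·(u_x)² = 4 B^{2} y^{2} e^{2 x y}
So the left-hand side equals
  A B y^{2} e^{x y} + \frac{B^{2} x y e^{2 x y}}{2} + 4 B^{2} y^{2} e^{2 x y}
This must equal f(x, y) identically; expanded, f = \frac{x y e^{2 x y}}{2} + 4 y^{2} e^{2 x y} + 3 y^{2} e^{x y}.
Matching coefficients of the independent functions:
  [y^{2} e^{x y}]:  A B = 3
  [y^{2} e^{2 x y}]:  4 B^{2} = 4
  [x y e^{2 x y}]:  \frac{B^{2}}{2} = \frac{1}{2}
These equations allow (A, B) = (-3, -1) or (3, 1).
Impose the point condition(s):
  u(0, 0) = 1  ⟹  B = 1
Only A = 3, B = 1 satisfies everything.
Hence u(x, y) = 3 y^{2} + e^{x y}.

Answer: u(x, y) = 3 y^{2} + e^{x y}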